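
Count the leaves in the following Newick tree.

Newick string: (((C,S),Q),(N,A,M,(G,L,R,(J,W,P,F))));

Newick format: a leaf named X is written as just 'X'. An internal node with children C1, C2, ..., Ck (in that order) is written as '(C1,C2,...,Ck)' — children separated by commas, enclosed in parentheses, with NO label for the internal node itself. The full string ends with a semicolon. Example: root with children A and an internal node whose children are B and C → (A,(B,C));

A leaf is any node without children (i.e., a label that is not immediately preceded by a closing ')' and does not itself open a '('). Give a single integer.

Answer: 13

Derivation:
Newick: (((C,S),Q),(N,A,M,(G,L,R,(J,W,P,F))));
Scan left-to-right; a leaf is any maximal label run not followed by '(':
  pos 3: leaf 'C' → count = 1
  pos 5: leaf 'S' → count = 2
  pos 8: leaf 'Q' → count = 3
  pos 12: leaf 'N' → count = 4
  pos 14: leaf 'A' → count = 5
  pos 16: leaf 'M' → count = 6
  pos 19: leaf 'G' → count = 7
  pos 21: leaf 'L' → count = 8
  pos 23: leaf 'R' → count = 9
  pos 26: leaf 'J' → count = 10
  pos 28: leaf 'W' → count = 11
  pos 30: leaf 'P' → count = 12
  pos 32: leaf 'F' → count = 13
Total leaves: 13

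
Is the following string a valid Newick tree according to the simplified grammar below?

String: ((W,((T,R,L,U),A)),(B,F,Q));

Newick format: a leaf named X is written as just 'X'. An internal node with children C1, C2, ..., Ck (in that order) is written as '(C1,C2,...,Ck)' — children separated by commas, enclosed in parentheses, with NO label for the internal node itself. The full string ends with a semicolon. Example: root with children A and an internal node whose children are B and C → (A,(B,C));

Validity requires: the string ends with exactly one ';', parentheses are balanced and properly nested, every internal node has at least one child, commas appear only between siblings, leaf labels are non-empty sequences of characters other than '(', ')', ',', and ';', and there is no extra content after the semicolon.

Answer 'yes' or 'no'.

Answer: yes

Derivation:
Input: ((W,((T,R,L,U),A)),(B,F,Q));
Paren balance: 5 '(' vs 5 ')' OK
Ends with single ';': True
Full parse: OK
Valid: True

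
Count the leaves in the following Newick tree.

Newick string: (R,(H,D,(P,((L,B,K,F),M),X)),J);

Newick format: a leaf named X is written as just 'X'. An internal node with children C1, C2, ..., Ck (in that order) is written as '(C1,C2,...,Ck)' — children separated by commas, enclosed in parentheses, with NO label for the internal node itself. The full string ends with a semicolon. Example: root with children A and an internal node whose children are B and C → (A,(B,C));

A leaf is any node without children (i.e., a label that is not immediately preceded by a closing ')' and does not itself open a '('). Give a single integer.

Answer: 11

Derivation:
Newick: (R,(H,D,(P,((L,B,K,F),M),X)),J);
Scan left-to-right; a leaf is any maximal label run not followed by '(':
  pos 1: leaf 'R' → count = 1
  pos 4: leaf 'H' → count = 2
  pos 6: leaf 'D' → count = 3
  pos 9: leaf 'P' → count = 4
  pos 13: leaf 'L' → count = 5
  pos 15: leaf 'B' → count = 6
  pos 17: leaf 'K' → count = 7
  pos 19: leaf 'F' → count = 8
  pos 22: leaf 'M' → count = 9
  pos 25: leaf 'X' → count = 10
  pos 29: leaf 'J' → count = 11
Total leaves: 11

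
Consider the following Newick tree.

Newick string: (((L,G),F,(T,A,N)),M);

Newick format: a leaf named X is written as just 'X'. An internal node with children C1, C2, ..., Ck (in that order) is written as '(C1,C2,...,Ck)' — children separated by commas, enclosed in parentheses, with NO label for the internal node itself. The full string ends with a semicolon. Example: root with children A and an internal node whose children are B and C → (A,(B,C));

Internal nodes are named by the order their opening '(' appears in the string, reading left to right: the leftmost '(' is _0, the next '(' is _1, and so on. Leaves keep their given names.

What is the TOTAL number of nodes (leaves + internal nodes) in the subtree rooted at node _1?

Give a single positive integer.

Newick: (((L,G),F,(T,A,N)),M);
Locate _1: it is the '(' at position 1 (the 2nd '(' reading left to right).
Query: subtree rooted at _1
_1: subtree_size = 1 + 8
  _2: subtree_size = 1 + 2
    L: subtree_size = 1 + 0
    G: subtree_size = 1 + 0
  F: subtree_size = 1 + 0
  _3: subtree_size = 1 + 3
    T: subtree_size = 1 + 0
    A: subtree_size = 1 + 0
    N: subtree_size = 1 + 0
Total subtree size of _1: 9

Answer: 9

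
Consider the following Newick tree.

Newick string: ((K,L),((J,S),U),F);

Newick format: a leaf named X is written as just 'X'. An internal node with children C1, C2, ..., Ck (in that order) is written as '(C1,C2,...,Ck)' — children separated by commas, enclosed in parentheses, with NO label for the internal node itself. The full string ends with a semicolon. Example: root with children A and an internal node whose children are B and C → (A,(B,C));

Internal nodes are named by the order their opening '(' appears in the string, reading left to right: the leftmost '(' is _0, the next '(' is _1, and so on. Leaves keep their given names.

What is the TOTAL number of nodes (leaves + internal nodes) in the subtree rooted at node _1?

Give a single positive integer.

Newick: ((K,L),((J,S),U),F);
Locate _1: it is the '(' at position 1 (the 2nd '(' reading left to right).
Query: subtree rooted at _1
_1: subtree_size = 1 + 2
  K: subtree_size = 1 + 0
  L: subtree_size = 1 + 0
Total subtree size of _1: 3

Answer: 3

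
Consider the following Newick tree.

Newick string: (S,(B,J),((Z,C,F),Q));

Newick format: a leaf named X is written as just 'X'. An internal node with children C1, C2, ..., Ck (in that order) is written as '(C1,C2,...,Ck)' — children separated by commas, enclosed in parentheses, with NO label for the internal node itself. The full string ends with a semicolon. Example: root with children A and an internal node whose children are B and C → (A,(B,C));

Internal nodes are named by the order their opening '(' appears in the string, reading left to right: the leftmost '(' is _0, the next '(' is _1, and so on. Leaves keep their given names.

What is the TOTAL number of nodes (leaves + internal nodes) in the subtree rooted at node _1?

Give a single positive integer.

Answer: 3

Derivation:
Newick: (S,(B,J),((Z,C,F),Q));
Locate _1: it is the '(' at position 3 (the 2nd '(' reading left to right).
Query: subtree rooted at _1
_1: subtree_size = 1 + 2
  B: subtree_size = 1 + 0
  J: subtree_size = 1 + 0
Total subtree size of _1: 3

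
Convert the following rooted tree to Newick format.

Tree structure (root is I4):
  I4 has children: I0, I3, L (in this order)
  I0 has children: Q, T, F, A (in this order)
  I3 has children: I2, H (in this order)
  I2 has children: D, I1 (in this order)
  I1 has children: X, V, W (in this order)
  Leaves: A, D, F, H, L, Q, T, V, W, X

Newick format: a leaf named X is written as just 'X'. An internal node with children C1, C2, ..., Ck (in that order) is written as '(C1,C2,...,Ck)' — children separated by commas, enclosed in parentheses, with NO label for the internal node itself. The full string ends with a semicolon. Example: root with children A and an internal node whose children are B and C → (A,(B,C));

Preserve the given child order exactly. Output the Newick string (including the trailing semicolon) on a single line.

Answer: ((Q,T,F,A),((D,(X,V,W)),H),L);

Derivation:
internal I4 with children ['I0', 'I3', 'L']
  internal I0 with children ['Q', 'T', 'F', 'A']
    leaf 'Q' → 'Q'
    leaf 'T' → 'T'
    leaf 'F' → 'F'
    leaf 'A' → 'A'
  → '(Q,T,F,A)'
  internal I3 with children ['I2', 'H']
    internal I2 with children ['D', 'I1']
      leaf 'D' → 'D'
      internal I1 with children ['X', 'V', 'W']
        leaf 'X' → 'X'
        leaf 'V' → 'V'
        leaf 'W' → 'W'
      → '(X,V,W)'
    → '(D,(X,V,W))'
    leaf 'H' → 'H'
  → '((D,(X,V,W)),H)'
  leaf 'L' → 'L'
→ '((Q,T,F,A),((D,(X,V,W)),H),L)'
Final: ((Q,T,F,A),((D,(X,V,W)),H),L);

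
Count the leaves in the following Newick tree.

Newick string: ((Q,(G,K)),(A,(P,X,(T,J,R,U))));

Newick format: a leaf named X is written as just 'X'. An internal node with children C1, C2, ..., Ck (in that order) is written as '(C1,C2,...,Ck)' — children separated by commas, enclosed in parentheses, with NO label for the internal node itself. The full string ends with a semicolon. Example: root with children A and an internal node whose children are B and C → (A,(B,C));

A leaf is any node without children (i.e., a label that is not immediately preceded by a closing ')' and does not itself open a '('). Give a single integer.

Newick: ((Q,(G,K)),(A,(P,X,(T,J,R,U))));
Scan left-to-right; a leaf is any maximal label run not followed by '(':
  pos 2: leaf 'Q' → count = 1
  pos 5: leaf 'G' → count = 2
  pos 7: leaf 'K' → count = 3
  pos 12: leaf 'A' → count = 4
  pos 15: leaf 'P' → count = 5
  pos 17: leaf 'X' → count = 6
  pos 20: leaf 'T' → count = 7
  pos 22: leaf 'J' → count = 8
  pos 24: leaf 'R' → count = 9
  pos 26: leaf 'U' → count = 10
Total leaves: 10

Answer: 10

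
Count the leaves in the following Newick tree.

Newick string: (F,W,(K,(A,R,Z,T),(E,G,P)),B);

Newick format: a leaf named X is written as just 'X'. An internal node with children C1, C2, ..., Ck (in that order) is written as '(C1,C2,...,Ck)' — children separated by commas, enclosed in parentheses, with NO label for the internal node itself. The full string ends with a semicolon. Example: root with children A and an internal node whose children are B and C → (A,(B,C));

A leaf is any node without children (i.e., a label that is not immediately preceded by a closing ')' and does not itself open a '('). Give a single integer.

Answer: 11

Derivation:
Newick: (F,W,(K,(A,R,Z,T),(E,G,P)),B);
Scan left-to-right; a leaf is any maximal label run not followed by '(':
  pos 1: leaf 'F' → count = 1
  pos 3: leaf 'W' → count = 2
  pos 6: leaf 'K' → count = 3
  pos 9: leaf 'A' → count = 4
  pos 11: leaf 'R' → count = 5
  pos 13: leaf 'Z' → count = 6
  pos 15: leaf 'T' → count = 7
  pos 19: leaf 'E' → count = 8
  pos 21: leaf 'G' → count = 9
  pos 23: leaf 'P' → count = 10
  pos 27: leaf 'B' → count = 11
Total leaves: 11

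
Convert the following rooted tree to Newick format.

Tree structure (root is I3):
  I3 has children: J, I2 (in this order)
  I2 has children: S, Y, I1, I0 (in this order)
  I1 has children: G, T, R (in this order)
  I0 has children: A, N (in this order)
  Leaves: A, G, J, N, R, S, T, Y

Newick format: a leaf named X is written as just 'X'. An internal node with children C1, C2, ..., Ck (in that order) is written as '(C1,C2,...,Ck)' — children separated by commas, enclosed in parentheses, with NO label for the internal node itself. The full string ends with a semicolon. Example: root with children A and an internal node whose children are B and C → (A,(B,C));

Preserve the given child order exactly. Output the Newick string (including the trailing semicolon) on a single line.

Answer: (J,(S,Y,(G,T,R),(A,N)));

Derivation:
internal I3 with children ['J', 'I2']
  leaf 'J' → 'J'
  internal I2 with children ['S', 'Y', 'I1', 'I0']
    leaf 'S' → 'S'
    leaf 'Y' → 'Y'
    internal I1 with children ['G', 'T', 'R']
      leaf 'G' → 'G'
      leaf 'T' → 'T'
      leaf 'R' → 'R'
    → '(G,T,R)'
    internal I0 with children ['A', 'N']
      leaf 'A' → 'A'
      leaf 'N' → 'N'
    → '(A,N)'
  → '(S,Y,(G,T,R),(A,N))'
→ '(J,(S,Y,(G,T,R),(A,N)))'
Final: (J,(S,Y,(G,T,R),(A,N)));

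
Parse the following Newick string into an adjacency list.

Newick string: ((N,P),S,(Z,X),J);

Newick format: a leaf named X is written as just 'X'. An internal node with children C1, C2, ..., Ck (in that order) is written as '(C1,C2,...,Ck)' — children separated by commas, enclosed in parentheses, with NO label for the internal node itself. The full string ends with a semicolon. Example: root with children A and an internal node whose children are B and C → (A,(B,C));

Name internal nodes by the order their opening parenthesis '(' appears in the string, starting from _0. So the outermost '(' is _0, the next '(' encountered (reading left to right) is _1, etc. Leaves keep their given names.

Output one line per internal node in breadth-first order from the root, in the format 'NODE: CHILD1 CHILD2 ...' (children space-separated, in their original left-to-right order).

Answer: _0: _1 S _2 J
_1: N P
_2: Z X

Derivation:
Input: ((N,P),S,(Z,X),J);
Scanning left-to-right, naming '(' by encounter order:
  pos 0: '(' -> open internal node _0 (depth 1)
  pos 1: '(' -> open internal node _1 (depth 2)
  pos 5: ')' -> close internal node _1 (now at depth 1)
  pos 9: '(' -> open internal node _2 (depth 2)
  pos 13: ')' -> close internal node _2 (now at depth 1)
  pos 16: ')' -> close internal node _0 (now at depth 0)
Total internal nodes: 3
BFS adjacency from root:
  _0: _1 S _2 J
  _1: N P
  _2: Z X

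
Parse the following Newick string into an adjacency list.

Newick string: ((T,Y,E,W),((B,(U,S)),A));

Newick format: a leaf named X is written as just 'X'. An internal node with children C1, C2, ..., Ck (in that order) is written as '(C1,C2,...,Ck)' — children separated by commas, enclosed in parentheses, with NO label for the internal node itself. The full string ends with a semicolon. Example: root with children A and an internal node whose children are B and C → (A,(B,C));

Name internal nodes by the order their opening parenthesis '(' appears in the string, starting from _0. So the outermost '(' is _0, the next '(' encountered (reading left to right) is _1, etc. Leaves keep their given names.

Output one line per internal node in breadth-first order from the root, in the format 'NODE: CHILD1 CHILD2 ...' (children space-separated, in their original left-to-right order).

Input: ((T,Y,E,W),((B,(U,S)),A));
Scanning left-to-right, naming '(' by encounter order:
  pos 0: '(' -> open internal node _0 (depth 1)
  pos 1: '(' -> open internal node _1 (depth 2)
  pos 9: ')' -> close internal node _1 (now at depth 1)
  pos 11: '(' -> open internal node _2 (depth 2)
  pos 12: '(' -> open internal node _3 (depth 3)
  pos 15: '(' -> open internal node _4 (depth 4)
  pos 19: ')' -> close internal node _4 (now at depth 3)
  pos 20: ')' -> close internal node _3 (now at depth 2)
  pos 23: ')' -> close internal node _2 (now at depth 1)
  pos 24: ')' -> close internal node _0 (now at depth 0)
Total internal nodes: 5
BFS adjacency from root:
  _0: _1 _2
  _1: T Y E W
  _2: _3 A
  _3: B _4
  _4: U S

Answer: _0: _1 _2
_1: T Y E W
_2: _3 A
_3: B _4
_4: U S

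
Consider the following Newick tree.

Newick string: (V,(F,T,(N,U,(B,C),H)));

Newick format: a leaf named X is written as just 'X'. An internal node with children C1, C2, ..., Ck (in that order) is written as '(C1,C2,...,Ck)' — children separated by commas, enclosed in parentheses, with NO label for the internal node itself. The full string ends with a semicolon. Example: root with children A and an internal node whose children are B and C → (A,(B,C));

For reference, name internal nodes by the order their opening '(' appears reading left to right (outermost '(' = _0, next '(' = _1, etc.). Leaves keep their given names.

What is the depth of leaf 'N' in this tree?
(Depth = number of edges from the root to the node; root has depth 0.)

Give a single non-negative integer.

Answer: 3

Derivation:
Newick: (V,(F,T,(N,U,(B,C),H)));
Naming internals by '(' encounter order: outermost '(' = _0, next = _1, ...
Query node: N
Path from root: _0 -> _1 -> _2 -> N
Depth of N: 3 (number of edges from root)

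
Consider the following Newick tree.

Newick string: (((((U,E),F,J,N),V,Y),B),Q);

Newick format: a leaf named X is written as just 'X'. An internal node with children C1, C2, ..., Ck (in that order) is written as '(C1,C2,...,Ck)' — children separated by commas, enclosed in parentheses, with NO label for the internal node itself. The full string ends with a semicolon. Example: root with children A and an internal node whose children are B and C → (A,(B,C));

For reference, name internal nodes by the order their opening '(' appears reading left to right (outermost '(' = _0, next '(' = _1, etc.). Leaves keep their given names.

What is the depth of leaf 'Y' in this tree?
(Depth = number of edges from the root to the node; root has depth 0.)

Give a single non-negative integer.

Answer: 3

Derivation:
Newick: (((((U,E),F,J,N),V,Y),B),Q);
Naming internals by '(' encounter order: outermost '(' = _0, next = _1, ...
Query node: Y
Path from root: _0 -> _1 -> _2 -> Y
Depth of Y: 3 (number of edges from root)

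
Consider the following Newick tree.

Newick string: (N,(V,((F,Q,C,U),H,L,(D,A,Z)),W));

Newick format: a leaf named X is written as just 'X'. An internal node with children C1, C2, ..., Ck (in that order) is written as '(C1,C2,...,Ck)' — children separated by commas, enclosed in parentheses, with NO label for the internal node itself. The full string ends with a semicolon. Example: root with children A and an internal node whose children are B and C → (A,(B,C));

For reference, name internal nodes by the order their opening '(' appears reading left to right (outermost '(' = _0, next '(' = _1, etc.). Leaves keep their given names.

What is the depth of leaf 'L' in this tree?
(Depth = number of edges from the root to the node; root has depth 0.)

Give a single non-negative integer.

Newick: (N,(V,((F,Q,C,U),H,L,(D,A,Z)),W));
Naming internals by '(' encounter order: outermost '(' = _0, next = _1, ...
Query node: L
Path from root: _0 -> _1 -> _2 -> L
Depth of L: 3 (number of edges from root)

Answer: 3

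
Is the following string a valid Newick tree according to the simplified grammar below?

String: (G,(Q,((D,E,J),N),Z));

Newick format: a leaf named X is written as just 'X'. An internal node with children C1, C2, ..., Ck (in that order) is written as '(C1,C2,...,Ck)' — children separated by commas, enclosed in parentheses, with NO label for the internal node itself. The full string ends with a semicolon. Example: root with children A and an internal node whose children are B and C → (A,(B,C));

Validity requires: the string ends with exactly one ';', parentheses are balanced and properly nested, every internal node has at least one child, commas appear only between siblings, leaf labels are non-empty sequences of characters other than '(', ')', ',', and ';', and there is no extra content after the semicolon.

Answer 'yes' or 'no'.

Input: (G,(Q,((D,E,J),N),Z));
Paren balance: 4 '(' vs 4 ')' OK
Ends with single ';': True
Full parse: OK
Valid: True

Answer: yes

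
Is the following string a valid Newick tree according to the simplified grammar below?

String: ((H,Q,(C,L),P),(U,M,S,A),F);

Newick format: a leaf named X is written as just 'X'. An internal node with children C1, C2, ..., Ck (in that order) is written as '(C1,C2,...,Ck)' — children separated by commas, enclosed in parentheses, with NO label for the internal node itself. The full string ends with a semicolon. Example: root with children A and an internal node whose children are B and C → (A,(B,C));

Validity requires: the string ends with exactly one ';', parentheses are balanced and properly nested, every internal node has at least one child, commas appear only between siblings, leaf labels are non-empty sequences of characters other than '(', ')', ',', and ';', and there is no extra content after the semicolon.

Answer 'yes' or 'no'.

Answer: yes

Derivation:
Input: ((H,Q,(C,L),P),(U,M,S,A),F);
Paren balance: 4 '(' vs 4 ')' OK
Ends with single ';': True
Full parse: OK
Valid: True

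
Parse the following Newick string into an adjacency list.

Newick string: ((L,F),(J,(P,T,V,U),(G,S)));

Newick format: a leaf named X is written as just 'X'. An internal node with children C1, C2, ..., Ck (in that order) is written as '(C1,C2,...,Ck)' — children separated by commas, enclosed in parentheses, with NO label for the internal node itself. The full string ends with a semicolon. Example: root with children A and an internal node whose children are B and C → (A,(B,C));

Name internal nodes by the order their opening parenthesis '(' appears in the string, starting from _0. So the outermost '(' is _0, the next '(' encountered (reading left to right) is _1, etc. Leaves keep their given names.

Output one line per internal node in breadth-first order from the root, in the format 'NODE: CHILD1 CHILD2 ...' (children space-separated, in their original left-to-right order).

Answer: _0: _1 _2
_1: L F
_2: J _3 _4
_3: P T V U
_4: G S

Derivation:
Input: ((L,F),(J,(P,T,V,U),(G,S)));
Scanning left-to-right, naming '(' by encounter order:
  pos 0: '(' -> open internal node _0 (depth 1)
  pos 1: '(' -> open internal node _1 (depth 2)
  pos 5: ')' -> close internal node _1 (now at depth 1)
  pos 7: '(' -> open internal node _2 (depth 2)
  pos 10: '(' -> open internal node _3 (depth 3)
  pos 18: ')' -> close internal node _3 (now at depth 2)
  pos 20: '(' -> open internal node _4 (depth 3)
  pos 24: ')' -> close internal node _4 (now at depth 2)
  pos 25: ')' -> close internal node _2 (now at depth 1)
  pos 26: ')' -> close internal node _0 (now at depth 0)
Total internal nodes: 5
BFS adjacency from root:
  _0: _1 _2
  _1: L F
  _2: J _3 _4
  _3: P T V U
  _4: G S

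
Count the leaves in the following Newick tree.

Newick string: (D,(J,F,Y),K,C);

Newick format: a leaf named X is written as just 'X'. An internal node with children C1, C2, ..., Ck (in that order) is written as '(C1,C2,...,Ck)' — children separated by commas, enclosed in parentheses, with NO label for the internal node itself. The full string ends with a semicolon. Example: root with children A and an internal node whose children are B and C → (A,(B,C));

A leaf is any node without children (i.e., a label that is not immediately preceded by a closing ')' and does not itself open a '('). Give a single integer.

Answer: 6

Derivation:
Newick: (D,(J,F,Y),K,C);
Scan left-to-right; a leaf is any maximal label run not followed by '(':
  pos 1: leaf 'D' → count = 1
  pos 4: leaf 'J' → count = 2
  pos 6: leaf 'F' → count = 3
  pos 8: leaf 'Y' → count = 4
  pos 11: leaf 'K' → count = 5
  pos 13: leaf 'C' → count = 6
Total leaves: 6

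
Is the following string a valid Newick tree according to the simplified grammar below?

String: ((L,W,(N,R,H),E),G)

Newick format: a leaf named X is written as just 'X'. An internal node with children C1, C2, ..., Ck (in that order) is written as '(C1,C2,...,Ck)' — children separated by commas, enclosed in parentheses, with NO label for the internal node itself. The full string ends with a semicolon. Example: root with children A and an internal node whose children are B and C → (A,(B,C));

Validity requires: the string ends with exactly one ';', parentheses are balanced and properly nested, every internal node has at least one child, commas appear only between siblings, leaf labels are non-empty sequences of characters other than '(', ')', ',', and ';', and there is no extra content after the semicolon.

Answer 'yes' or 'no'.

Input: ((L,W,(N,R,H),E),G)
Paren balance: 3 '(' vs 3 ')' OK
Ends with single ';': False
Full parse: FAILS (must end with ;)
Valid: False

Answer: no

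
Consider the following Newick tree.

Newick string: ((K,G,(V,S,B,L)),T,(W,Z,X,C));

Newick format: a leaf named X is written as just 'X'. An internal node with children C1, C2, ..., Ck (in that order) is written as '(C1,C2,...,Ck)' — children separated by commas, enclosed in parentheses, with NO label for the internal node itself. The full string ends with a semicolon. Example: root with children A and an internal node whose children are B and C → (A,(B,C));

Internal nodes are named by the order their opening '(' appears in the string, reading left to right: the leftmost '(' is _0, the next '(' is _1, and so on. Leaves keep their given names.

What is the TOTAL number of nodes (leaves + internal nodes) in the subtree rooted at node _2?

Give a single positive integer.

Answer: 5

Derivation:
Newick: ((K,G,(V,S,B,L)),T,(W,Z,X,C));
Locate _2: it is the '(' at position 6 (the 3rd '(' reading left to right).
Query: subtree rooted at _2
_2: subtree_size = 1 + 4
  V: subtree_size = 1 + 0
  S: subtree_size = 1 + 0
  B: subtree_size = 1 + 0
  L: subtree_size = 1 + 0
Total subtree size of _2: 5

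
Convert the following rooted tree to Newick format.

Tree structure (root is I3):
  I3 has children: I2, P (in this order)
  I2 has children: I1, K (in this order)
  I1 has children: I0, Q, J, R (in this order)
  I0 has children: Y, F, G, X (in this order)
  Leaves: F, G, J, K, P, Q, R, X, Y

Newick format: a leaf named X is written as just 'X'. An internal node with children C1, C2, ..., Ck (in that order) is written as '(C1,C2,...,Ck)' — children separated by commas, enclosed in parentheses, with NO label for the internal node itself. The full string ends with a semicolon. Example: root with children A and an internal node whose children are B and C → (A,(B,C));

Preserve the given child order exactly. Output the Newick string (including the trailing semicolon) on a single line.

Answer: ((((Y,F,G,X),Q,J,R),K),P);

Derivation:
internal I3 with children ['I2', 'P']
  internal I2 with children ['I1', 'K']
    internal I1 with children ['I0', 'Q', 'J', 'R']
      internal I0 with children ['Y', 'F', 'G', 'X']
        leaf 'Y' → 'Y'
        leaf 'F' → 'F'
        leaf 'G' → 'G'
        leaf 'X' → 'X'
      → '(Y,F,G,X)'
      leaf 'Q' → 'Q'
      leaf 'J' → 'J'
      leaf 'R' → 'R'
    → '((Y,F,G,X),Q,J,R)'
    leaf 'K' → 'K'
  → '(((Y,F,G,X),Q,J,R),K)'
  leaf 'P' → 'P'
→ '((((Y,F,G,X),Q,J,R),K),P)'
Final: ((((Y,F,G,X),Q,J,R),K),P);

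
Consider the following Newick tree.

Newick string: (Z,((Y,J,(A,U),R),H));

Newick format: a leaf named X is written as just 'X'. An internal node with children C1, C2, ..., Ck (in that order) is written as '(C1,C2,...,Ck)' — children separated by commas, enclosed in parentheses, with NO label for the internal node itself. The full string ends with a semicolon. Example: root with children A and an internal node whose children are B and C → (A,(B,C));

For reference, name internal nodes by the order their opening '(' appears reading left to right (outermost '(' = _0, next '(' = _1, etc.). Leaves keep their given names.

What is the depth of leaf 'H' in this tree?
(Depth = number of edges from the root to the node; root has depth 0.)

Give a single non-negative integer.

Newick: (Z,((Y,J,(A,U),R),H));
Naming internals by '(' encounter order: outermost '(' = _0, next = _1, ...
Query node: H
Path from root: _0 -> _1 -> H
Depth of H: 2 (number of edges from root)

Answer: 2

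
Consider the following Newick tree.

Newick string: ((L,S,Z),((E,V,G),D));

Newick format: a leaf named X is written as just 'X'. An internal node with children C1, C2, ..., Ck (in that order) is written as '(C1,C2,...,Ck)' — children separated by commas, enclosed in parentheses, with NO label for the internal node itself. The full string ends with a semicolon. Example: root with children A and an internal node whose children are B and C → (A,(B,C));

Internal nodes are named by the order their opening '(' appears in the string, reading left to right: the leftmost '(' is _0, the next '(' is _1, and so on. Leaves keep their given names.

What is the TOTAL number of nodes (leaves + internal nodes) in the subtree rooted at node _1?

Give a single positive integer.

Answer: 4

Derivation:
Newick: ((L,S,Z),((E,V,G),D));
Locate _1: it is the '(' at position 1 (the 2nd '(' reading left to right).
Query: subtree rooted at _1
_1: subtree_size = 1 + 3
  L: subtree_size = 1 + 0
  S: subtree_size = 1 + 0
  Z: subtree_size = 1 + 0
Total subtree size of _1: 4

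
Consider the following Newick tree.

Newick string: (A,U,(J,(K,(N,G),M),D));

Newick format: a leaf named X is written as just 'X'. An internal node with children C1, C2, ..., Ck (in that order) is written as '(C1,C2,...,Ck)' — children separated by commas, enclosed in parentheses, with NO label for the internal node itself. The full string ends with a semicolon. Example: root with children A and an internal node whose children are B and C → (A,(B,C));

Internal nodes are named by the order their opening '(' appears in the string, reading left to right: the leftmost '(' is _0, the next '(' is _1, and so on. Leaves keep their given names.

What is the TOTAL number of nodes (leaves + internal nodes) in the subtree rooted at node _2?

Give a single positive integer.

Answer: 6

Derivation:
Newick: (A,U,(J,(K,(N,G),M),D));
Locate _2: it is the '(' at position 8 (the 3rd '(' reading left to right).
Query: subtree rooted at _2
_2: subtree_size = 1 + 5
  K: subtree_size = 1 + 0
  _3: subtree_size = 1 + 2
    N: subtree_size = 1 + 0
    G: subtree_size = 1 + 0
  M: subtree_size = 1 + 0
Total subtree size of _2: 6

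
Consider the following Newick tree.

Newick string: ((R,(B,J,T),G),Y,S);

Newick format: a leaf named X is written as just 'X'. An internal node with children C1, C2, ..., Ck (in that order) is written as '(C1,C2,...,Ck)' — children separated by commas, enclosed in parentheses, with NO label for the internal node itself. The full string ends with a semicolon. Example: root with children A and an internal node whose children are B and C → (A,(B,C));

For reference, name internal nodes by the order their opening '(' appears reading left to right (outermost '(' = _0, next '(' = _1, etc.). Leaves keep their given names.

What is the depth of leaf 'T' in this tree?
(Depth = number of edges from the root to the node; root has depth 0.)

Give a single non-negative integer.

Newick: ((R,(B,J,T),G),Y,S);
Naming internals by '(' encounter order: outermost '(' = _0, next = _1, ...
Query node: T
Path from root: _0 -> _1 -> _2 -> T
Depth of T: 3 (number of edges from root)

Answer: 3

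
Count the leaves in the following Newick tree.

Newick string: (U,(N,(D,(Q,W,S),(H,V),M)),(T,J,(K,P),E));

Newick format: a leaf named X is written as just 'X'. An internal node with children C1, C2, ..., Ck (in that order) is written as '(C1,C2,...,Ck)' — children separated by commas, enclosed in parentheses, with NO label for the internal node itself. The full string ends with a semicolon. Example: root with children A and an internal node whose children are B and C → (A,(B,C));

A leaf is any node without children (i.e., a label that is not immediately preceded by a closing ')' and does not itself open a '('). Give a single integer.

Newick: (U,(N,(D,(Q,W,S),(H,V),M)),(T,J,(K,P),E));
Scan left-to-right; a leaf is any maximal label run not followed by '(':
  pos 1: leaf 'U' → count = 1
  pos 4: leaf 'N' → count = 2
  pos 7: leaf 'D' → count = 3
  pos 10: leaf 'Q' → count = 4
  pos 12: leaf 'W' → count = 5
  pos 14: leaf 'S' → count = 6
  pos 18: leaf 'H' → count = 7
  pos 20: leaf 'V' → count = 8
  pos 23: leaf 'M' → count = 9
  pos 28: leaf 'T' → count = 10
  pos 30: leaf 'J' → count = 11
  pos 33: leaf 'K' → count = 12
  pos 35: leaf 'P' → count = 13
  pos 38: leaf 'E' → count = 14
Total leaves: 14

Answer: 14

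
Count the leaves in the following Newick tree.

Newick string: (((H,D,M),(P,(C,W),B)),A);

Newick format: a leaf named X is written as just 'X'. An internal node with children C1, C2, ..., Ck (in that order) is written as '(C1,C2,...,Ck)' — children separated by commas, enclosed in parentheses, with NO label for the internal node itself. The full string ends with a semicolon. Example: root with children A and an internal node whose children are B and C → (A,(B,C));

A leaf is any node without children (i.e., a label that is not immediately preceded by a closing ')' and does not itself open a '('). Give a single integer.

Newick: (((H,D,M),(P,(C,W),B)),A);
Scan left-to-right; a leaf is any maximal label run not followed by '(':
  pos 3: leaf 'H' → count = 1
  pos 5: leaf 'D' → count = 2
  pos 7: leaf 'M' → count = 3
  pos 11: leaf 'P' → count = 4
  pos 14: leaf 'C' → count = 5
  pos 16: leaf 'W' → count = 6
  pos 19: leaf 'B' → count = 7
  pos 23: leaf 'A' → count = 8
Total leaves: 8

Answer: 8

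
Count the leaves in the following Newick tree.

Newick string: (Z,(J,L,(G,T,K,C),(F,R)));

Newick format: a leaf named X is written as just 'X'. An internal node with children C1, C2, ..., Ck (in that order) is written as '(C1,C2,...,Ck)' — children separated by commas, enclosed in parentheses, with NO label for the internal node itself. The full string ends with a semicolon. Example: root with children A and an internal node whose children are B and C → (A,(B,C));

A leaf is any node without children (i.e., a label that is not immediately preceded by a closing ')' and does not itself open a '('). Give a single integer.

Newick: (Z,(J,L,(G,T,K,C),(F,R)));
Scan left-to-right; a leaf is any maximal label run not followed by '(':
  pos 1: leaf 'Z' → count = 1
  pos 4: leaf 'J' → count = 2
  pos 6: leaf 'L' → count = 3
  pos 9: leaf 'G' → count = 4
  pos 11: leaf 'T' → count = 5
  pos 13: leaf 'K' → count = 6
  pos 15: leaf 'C' → count = 7
  pos 19: leaf 'F' → count = 8
  pos 21: leaf 'R' → count = 9
Total leaves: 9

Answer: 9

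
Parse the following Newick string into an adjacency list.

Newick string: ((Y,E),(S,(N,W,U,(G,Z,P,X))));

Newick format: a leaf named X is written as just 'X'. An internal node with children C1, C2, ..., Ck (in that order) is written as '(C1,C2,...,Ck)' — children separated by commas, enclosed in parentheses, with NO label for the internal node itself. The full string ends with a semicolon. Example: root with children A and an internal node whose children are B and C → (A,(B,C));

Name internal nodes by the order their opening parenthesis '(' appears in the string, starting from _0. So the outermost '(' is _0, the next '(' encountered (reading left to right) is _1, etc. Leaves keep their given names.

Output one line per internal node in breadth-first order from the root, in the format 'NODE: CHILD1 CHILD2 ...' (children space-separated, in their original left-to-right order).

Input: ((Y,E),(S,(N,W,U,(G,Z,P,X))));
Scanning left-to-right, naming '(' by encounter order:
  pos 0: '(' -> open internal node _0 (depth 1)
  pos 1: '(' -> open internal node _1 (depth 2)
  pos 5: ')' -> close internal node _1 (now at depth 1)
  pos 7: '(' -> open internal node _2 (depth 2)
  pos 10: '(' -> open internal node _3 (depth 3)
  pos 17: '(' -> open internal node _4 (depth 4)
  pos 25: ')' -> close internal node _4 (now at depth 3)
  pos 26: ')' -> close internal node _3 (now at depth 2)
  pos 27: ')' -> close internal node _2 (now at depth 1)
  pos 28: ')' -> close internal node _0 (now at depth 0)
Total internal nodes: 5
BFS adjacency from root:
  _0: _1 _2
  _1: Y E
  _2: S _3
  _3: N W U _4
  _4: G Z P X

Answer: _0: _1 _2
_1: Y E
_2: S _3
_3: N W U _4
_4: G Z P X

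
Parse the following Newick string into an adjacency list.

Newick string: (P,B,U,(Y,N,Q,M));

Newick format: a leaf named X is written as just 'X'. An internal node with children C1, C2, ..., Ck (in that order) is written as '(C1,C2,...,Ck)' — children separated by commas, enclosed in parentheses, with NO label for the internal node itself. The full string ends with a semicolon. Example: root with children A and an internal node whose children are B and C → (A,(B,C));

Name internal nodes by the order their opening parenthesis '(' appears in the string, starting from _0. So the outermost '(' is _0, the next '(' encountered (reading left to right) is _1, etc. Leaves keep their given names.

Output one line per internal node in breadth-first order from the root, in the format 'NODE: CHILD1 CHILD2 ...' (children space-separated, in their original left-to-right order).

Input: (P,B,U,(Y,N,Q,M));
Scanning left-to-right, naming '(' by encounter order:
  pos 0: '(' -> open internal node _0 (depth 1)
  pos 7: '(' -> open internal node _1 (depth 2)
  pos 15: ')' -> close internal node _1 (now at depth 1)
  pos 16: ')' -> close internal node _0 (now at depth 0)
Total internal nodes: 2
BFS adjacency from root:
  _0: P B U _1
  _1: Y N Q M

Answer: _0: P B U _1
_1: Y N Q M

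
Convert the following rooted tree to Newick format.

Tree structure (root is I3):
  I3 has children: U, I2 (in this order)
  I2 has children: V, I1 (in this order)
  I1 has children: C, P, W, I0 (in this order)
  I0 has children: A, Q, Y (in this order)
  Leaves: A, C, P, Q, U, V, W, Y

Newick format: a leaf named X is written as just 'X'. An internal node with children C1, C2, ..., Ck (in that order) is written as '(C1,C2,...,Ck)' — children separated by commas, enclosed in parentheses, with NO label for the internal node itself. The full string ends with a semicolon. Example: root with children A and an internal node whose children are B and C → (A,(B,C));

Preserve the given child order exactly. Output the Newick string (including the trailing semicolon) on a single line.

Answer: (U,(V,(C,P,W,(A,Q,Y))));

Derivation:
internal I3 with children ['U', 'I2']
  leaf 'U' → 'U'
  internal I2 with children ['V', 'I1']
    leaf 'V' → 'V'
    internal I1 with children ['C', 'P', 'W', 'I0']
      leaf 'C' → 'C'
      leaf 'P' → 'P'
      leaf 'W' → 'W'
      internal I0 with children ['A', 'Q', 'Y']
        leaf 'A' → 'A'
        leaf 'Q' → 'Q'
        leaf 'Y' → 'Y'
      → '(A,Q,Y)'
    → '(C,P,W,(A,Q,Y))'
  → '(V,(C,P,W,(A,Q,Y)))'
→ '(U,(V,(C,P,W,(A,Q,Y))))'
Final: (U,(V,(C,P,W,(A,Q,Y))));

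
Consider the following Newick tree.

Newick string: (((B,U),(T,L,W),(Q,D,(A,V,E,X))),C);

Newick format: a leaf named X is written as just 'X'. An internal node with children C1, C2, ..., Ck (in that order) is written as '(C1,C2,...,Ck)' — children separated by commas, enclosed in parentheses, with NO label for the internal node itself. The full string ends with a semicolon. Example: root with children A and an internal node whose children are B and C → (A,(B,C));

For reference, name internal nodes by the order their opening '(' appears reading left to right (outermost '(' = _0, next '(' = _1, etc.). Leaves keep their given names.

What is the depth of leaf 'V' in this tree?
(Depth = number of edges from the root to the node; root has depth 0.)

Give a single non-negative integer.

Newick: (((B,U),(T,L,W),(Q,D,(A,V,E,X))),C);
Naming internals by '(' encounter order: outermost '(' = _0, next = _1, ...
Query node: V
Path from root: _0 -> _1 -> _4 -> _5 -> V
Depth of V: 4 (number of edges from root)

Answer: 4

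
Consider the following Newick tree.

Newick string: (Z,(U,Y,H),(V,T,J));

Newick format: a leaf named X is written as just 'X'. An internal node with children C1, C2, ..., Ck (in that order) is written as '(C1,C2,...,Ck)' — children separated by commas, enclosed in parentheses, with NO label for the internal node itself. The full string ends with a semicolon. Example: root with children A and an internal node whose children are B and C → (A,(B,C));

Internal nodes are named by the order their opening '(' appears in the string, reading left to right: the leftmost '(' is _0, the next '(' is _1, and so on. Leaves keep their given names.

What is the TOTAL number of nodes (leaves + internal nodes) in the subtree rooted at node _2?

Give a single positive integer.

Newick: (Z,(U,Y,H),(V,T,J));
Locate _2: it is the '(' at position 11 (the 3rd '(' reading left to right).
Query: subtree rooted at _2
_2: subtree_size = 1 + 3
  V: subtree_size = 1 + 0
  T: subtree_size = 1 + 0
  J: subtree_size = 1 + 0
Total subtree size of _2: 4

Answer: 4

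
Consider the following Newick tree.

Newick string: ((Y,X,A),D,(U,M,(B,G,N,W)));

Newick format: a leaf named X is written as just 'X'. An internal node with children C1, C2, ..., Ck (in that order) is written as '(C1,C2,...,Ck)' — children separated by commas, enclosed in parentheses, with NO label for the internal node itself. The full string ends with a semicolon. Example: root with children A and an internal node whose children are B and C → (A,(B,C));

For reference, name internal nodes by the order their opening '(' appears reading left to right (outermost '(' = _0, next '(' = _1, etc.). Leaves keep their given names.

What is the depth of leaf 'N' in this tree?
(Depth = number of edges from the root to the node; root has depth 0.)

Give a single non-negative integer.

Answer: 3

Derivation:
Newick: ((Y,X,A),D,(U,M,(B,G,N,W)));
Naming internals by '(' encounter order: outermost '(' = _0, next = _1, ...
Query node: N
Path from root: _0 -> _2 -> _3 -> N
Depth of N: 3 (number of edges from root)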